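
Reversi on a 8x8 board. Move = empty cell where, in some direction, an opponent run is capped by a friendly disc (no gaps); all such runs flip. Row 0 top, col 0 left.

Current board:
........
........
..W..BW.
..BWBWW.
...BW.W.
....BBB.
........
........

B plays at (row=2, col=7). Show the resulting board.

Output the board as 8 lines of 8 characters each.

Answer: ........
........
..W..BBB
..BWBWW.
...BW.W.
....BBB.
........
........

Derivation:
Place B at (2,7); scan 8 dirs for brackets.
Dir NW: first cell '.' (not opp) -> no flip
Dir N: first cell '.' (not opp) -> no flip
Dir NE: edge -> no flip
Dir W: opp run (2,6) capped by B -> flip
Dir E: edge -> no flip
Dir SW: opp run (3,6), next='.' -> no flip
Dir S: first cell '.' (not opp) -> no flip
Dir SE: edge -> no flip
All flips: (2,6)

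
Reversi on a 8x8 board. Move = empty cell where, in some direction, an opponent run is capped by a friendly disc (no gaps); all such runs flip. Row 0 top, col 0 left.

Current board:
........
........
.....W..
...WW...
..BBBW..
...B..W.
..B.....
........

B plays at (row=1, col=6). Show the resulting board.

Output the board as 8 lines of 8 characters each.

Answer: ........
......B.
.....B..
...WB...
..BBBW..
...B..W.
..B.....
........

Derivation:
Place B at (1,6); scan 8 dirs for brackets.
Dir NW: first cell '.' (not opp) -> no flip
Dir N: first cell '.' (not opp) -> no flip
Dir NE: first cell '.' (not opp) -> no flip
Dir W: first cell '.' (not opp) -> no flip
Dir E: first cell '.' (not opp) -> no flip
Dir SW: opp run (2,5) (3,4) capped by B -> flip
Dir S: first cell '.' (not opp) -> no flip
Dir SE: first cell '.' (not opp) -> no flip
All flips: (2,5) (3,4)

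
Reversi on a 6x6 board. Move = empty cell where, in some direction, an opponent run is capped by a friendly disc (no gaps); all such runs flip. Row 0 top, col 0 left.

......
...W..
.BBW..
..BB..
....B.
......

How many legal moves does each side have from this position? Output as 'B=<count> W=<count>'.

-- B to move --
(0,2): no bracket -> illegal
(0,3): flips 2 -> legal
(0,4): flips 1 -> legal
(1,2): no bracket -> illegal
(1,4): flips 1 -> legal
(2,4): flips 1 -> legal
(3,4): no bracket -> illegal
B mobility = 4
-- W to move --
(1,0): no bracket -> illegal
(1,1): no bracket -> illegal
(1,2): no bracket -> illegal
(2,0): flips 2 -> legal
(2,4): no bracket -> illegal
(3,0): no bracket -> illegal
(3,1): flips 1 -> legal
(3,4): no bracket -> illegal
(3,5): no bracket -> illegal
(4,1): flips 1 -> legal
(4,2): no bracket -> illegal
(4,3): flips 1 -> legal
(4,5): no bracket -> illegal
(5,3): no bracket -> illegal
(5,4): no bracket -> illegal
(5,5): no bracket -> illegal
W mobility = 4

Answer: B=4 W=4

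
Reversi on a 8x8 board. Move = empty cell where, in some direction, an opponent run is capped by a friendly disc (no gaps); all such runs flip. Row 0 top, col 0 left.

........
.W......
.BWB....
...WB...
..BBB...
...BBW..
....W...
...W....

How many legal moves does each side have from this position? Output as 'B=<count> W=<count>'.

-- B to move --
(0,0): flips 3 -> legal
(0,1): flips 1 -> legal
(0,2): no bracket -> illegal
(1,0): no bracket -> illegal
(1,2): no bracket -> illegal
(1,3): no bracket -> illegal
(2,0): no bracket -> illegal
(2,4): flips 1 -> legal
(3,1): no bracket -> illegal
(3,2): flips 1 -> legal
(4,5): no bracket -> illegal
(4,6): no bracket -> illegal
(5,6): flips 1 -> legal
(6,2): no bracket -> illegal
(6,3): no bracket -> illegal
(6,5): no bracket -> illegal
(6,6): flips 1 -> legal
(7,2): no bracket -> illegal
(7,4): flips 1 -> legal
(7,5): flips 1 -> legal
B mobility = 8
-- W to move --
(1,0): no bracket -> illegal
(1,2): no bracket -> illegal
(1,3): flips 1 -> legal
(1,4): no bracket -> illegal
(2,0): flips 1 -> legal
(2,4): flips 4 -> legal
(2,5): no bracket -> illegal
(3,0): no bracket -> illegal
(3,1): flips 3 -> legal
(3,2): no bracket -> illegal
(3,5): flips 1 -> legal
(4,1): no bracket -> illegal
(4,5): no bracket -> illegal
(5,1): flips 1 -> legal
(5,2): flips 2 -> legal
(6,2): no bracket -> illegal
(6,3): flips 2 -> legal
(6,5): no bracket -> illegal
W mobility = 8

Answer: B=8 W=8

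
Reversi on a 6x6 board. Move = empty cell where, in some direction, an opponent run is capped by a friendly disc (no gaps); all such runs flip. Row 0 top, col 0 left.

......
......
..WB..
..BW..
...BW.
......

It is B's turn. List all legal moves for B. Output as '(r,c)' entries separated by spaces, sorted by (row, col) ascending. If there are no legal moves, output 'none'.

Answer: (1,2) (2,1) (3,4) (4,5)

Derivation:
(1,1): no bracket -> illegal
(1,2): flips 1 -> legal
(1,3): no bracket -> illegal
(2,1): flips 1 -> legal
(2,4): no bracket -> illegal
(3,1): no bracket -> illegal
(3,4): flips 1 -> legal
(3,5): no bracket -> illegal
(4,2): no bracket -> illegal
(4,5): flips 1 -> legal
(5,3): no bracket -> illegal
(5,4): no bracket -> illegal
(5,5): no bracket -> illegal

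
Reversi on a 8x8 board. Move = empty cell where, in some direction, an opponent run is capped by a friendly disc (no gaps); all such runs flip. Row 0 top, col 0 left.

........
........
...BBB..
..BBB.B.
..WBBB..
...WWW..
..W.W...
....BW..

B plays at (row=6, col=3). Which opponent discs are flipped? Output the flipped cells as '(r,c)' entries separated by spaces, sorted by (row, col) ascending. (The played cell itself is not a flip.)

Dir NW: first cell '.' (not opp) -> no flip
Dir N: opp run (5,3) capped by B -> flip
Dir NE: opp run (5,4) capped by B -> flip
Dir W: opp run (6,2), next='.' -> no flip
Dir E: opp run (6,4), next='.' -> no flip
Dir SW: first cell '.' (not opp) -> no flip
Dir S: first cell '.' (not opp) -> no flip
Dir SE: first cell 'B' (not opp) -> no flip

Answer: (5,3) (5,4)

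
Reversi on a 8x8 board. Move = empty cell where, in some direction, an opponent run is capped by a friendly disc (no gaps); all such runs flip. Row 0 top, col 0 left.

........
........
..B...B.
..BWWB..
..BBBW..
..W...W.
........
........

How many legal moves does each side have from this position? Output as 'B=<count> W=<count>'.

Answer: B=7 W=10

Derivation:
-- B to move --
(2,3): flips 1 -> legal
(2,4): flips 2 -> legal
(2,5): flips 1 -> legal
(3,6): no bracket -> illegal
(4,1): no bracket -> illegal
(4,6): flips 1 -> legal
(4,7): no bracket -> illegal
(5,1): no bracket -> illegal
(5,3): no bracket -> illegal
(5,4): no bracket -> illegal
(5,5): flips 1 -> legal
(5,7): no bracket -> illegal
(6,1): flips 1 -> legal
(6,2): flips 1 -> legal
(6,3): no bracket -> illegal
(6,5): no bracket -> illegal
(6,6): no bracket -> illegal
(6,7): no bracket -> illegal
B mobility = 7
-- W to move --
(1,1): flips 1 -> legal
(1,2): flips 3 -> legal
(1,3): no bracket -> illegal
(1,5): no bracket -> illegal
(1,6): no bracket -> illegal
(1,7): no bracket -> illegal
(2,1): no bracket -> illegal
(2,3): no bracket -> illegal
(2,4): no bracket -> illegal
(2,5): flips 1 -> legal
(2,7): no bracket -> illegal
(3,1): flips 1 -> legal
(3,6): flips 1 -> legal
(3,7): no bracket -> illegal
(4,1): flips 3 -> legal
(4,6): no bracket -> illegal
(5,1): flips 1 -> legal
(5,3): flips 1 -> legal
(5,4): flips 1 -> legal
(5,5): flips 1 -> legal
W mobility = 10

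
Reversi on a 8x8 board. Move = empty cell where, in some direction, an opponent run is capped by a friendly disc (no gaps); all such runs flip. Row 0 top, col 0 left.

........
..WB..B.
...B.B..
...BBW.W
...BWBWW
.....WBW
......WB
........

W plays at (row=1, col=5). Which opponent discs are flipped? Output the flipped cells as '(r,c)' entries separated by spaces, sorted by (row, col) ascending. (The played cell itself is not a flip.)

Dir NW: first cell '.' (not opp) -> no flip
Dir N: first cell '.' (not opp) -> no flip
Dir NE: first cell '.' (not opp) -> no flip
Dir W: first cell '.' (not opp) -> no flip
Dir E: opp run (1,6), next='.' -> no flip
Dir SW: first cell '.' (not opp) -> no flip
Dir S: opp run (2,5) capped by W -> flip
Dir SE: first cell '.' (not opp) -> no flip

Answer: (2,5)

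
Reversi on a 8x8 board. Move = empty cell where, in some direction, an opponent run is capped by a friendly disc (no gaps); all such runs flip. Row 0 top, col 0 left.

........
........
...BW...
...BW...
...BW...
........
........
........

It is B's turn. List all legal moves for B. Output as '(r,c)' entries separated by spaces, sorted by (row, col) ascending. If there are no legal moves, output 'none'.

(1,3): no bracket -> illegal
(1,4): no bracket -> illegal
(1,5): flips 1 -> legal
(2,5): flips 2 -> legal
(3,5): flips 1 -> legal
(4,5): flips 2 -> legal
(5,3): no bracket -> illegal
(5,4): no bracket -> illegal
(5,5): flips 1 -> legal

Answer: (1,5) (2,5) (3,5) (4,5) (5,5)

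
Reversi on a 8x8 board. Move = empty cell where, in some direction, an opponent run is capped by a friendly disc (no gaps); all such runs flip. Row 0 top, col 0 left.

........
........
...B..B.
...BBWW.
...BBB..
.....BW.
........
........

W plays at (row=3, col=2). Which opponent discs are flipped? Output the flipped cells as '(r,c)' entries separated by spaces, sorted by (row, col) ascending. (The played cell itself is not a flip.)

Answer: (3,3) (3,4)

Derivation:
Dir NW: first cell '.' (not opp) -> no flip
Dir N: first cell '.' (not opp) -> no flip
Dir NE: opp run (2,3), next='.' -> no flip
Dir W: first cell '.' (not opp) -> no flip
Dir E: opp run (3,3) (3,4) capped by W -> flip
Dir SW: first cell '.' (not opp) -> no flip
Dir S: first cell '.' (not opp) -> no flip
Dir SE: opp run (4,3), next='.' -> no flip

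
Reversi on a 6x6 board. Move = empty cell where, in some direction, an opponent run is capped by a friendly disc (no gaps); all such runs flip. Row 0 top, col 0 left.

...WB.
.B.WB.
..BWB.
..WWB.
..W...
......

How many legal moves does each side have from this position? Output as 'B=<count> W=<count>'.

Answer: B=7 W=9

Derivation:
-- B to move --
(0,2): flips 2 -> legal
(1,2): flips 2 -> legal
(2,1): no bracket -> illegal
(3,1): flips 2 -> legal
(4,1): flips 2 -> legal
(4,3): no bracket -> illegal
(4,4): flips 1 -> legal
(5,1): flips 2 -> legal
(5,2): flips 2 -> legal
(5,3): no bracket -> illegal
B mobility = 7
-- W to move --
(0,0): flips 2 -> legal
(0,1): no bracket -> illegal
(0,2): no bracket -> illegal
(0,5): flips 2 -> legal
(1,0): no bracket -> illegal
(1,2): flips 1 -> legal
(1,5): flips 2 -> legal
(2,0): no bracket -> illegal
(2,1): flips 1 -> legal
(2,5): flips 2 -> legal
(3,1): flips 1 -> legal
(3,5): flips 2 -> legal
(4,3): no bracket -> illegal
(4,4): no bracket -> illegal
(4,5): flips 1 -> legal
W mobility = 9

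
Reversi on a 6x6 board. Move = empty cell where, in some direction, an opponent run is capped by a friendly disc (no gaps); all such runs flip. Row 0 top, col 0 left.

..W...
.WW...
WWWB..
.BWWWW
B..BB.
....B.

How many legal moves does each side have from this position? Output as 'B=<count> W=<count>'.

-- B to move --
(0,0): flips 3 -> legal
(0,1): flips 3 -> legal
(0,3): no bracket -> illegal
(1,0): flips 2 -> legal
(1,3): flips 1 -> legal
(2,4): flips 1 -> legal
(2,5): flips 1 -> legal
(3,0): no bracket -> illegal
(4,1): flips 1 -> legal
(4,2): no bracket -> illegal
(4,5): flips 1 -> legal
B mobility = 8
-- W to move --
(1,3): flips 1 -> legal
(1,4): flips 1 -> legal
(2,4): flips 1 -> legal
(3,0): flips 1 -> legal
(4,1): flips 1 -> legal
(4,2): flips 1 -> legal
(4,5): no bracket -> illegal
(5,0): no bracket -> illegal
(5,1): no bracket -> illegal
(5,2): flips 1 -> legal
(5,3): flips 2 -> legal
(5,5): flips 1 -> legal
W mobility = 9

Answer: B=8 W=9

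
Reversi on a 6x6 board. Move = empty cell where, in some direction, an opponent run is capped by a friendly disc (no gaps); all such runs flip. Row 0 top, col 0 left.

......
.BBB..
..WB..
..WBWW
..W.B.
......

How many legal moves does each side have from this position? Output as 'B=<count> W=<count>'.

-- B to move --
(2,1): flips 1 -> legal
(2,4): flips 1 -> legal
(2,5): no bracket -> illegal
(3,1): flips 2 -> legal
(4,1): flips 1 -> legal
(4,3): no bracket -> illegal
(4,5): flips 1 -> legal
(5,1): flips 1 -> legal
(5,2): flips 3 -> legal
(5,3): no bracket -> illegal
B mobility = 7
-- W to move --
(0,0): flips 1 -> legal
(0,1): flips 2 -> legal
(0,2): flips 1 -> legal
(0,3): no bracket -> illegal
(0,4): flips 1 -> legal
(1,0): no bracket -> illegal
(1,4): flips 1 -> legal
(2,0): no bracket -> illegal
(2,1): no bracket -> illegal
(2,4): flips 2 -> legal
(4,3): no bracket -> illegal
(4,5): no bracket -> illegal
(5,3): flips 1 -> legal
(5,4): flips 1 -> legal
(5,5): flips 2 -> legal
W mobility = 9

Answer: B=7 W=9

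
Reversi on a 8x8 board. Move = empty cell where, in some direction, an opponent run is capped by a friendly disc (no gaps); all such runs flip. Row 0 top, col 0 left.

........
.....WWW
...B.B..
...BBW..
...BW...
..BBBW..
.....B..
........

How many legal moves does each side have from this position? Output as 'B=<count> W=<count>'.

-- B to move --
(0,4): no bracket -> illegal
(0,5): flips 1 -> legal
(0,6): no bracket -> illegal
(0,7): flips 1 -> legal
(1,4): no bracket -> illegal
(2,4): no bracket -> illegal
(2,6): flips 2 -> legal
(2,7): no bracket -> illegal
(3,6): flips 1 -> legal
(4,5): flips 3 -> legal
(4,6): no bracket -> illegal
(5,6): flips 1 -> legal
(6,4): no bracket -> illegal
(6,6): flips 2 -> legal
B mobility = 7
-- W to move --
(1,2): no bracket -> illegal
(1,3): no bracket -> illegal
(1,4): no bracket -> illegal
(2,2): flips 1 -> legal
(2,4): flips 1 -> legal
(2,6): no bracket -> illegal
(3,2): flips 2 -> legal
(3,6): no bracket -> illegal
(4,1): no bracket -> illegal
(4,2): flips 1 -> legal
(4,5): no bracket -> illegal
(5,1): flips 3 -> legal
(5,6): no bracket -> illegal
(6,1): flips 4 -> legal
(6,2): flips 1 -> legal
(6,3): no bracket -> illegal
(6,4): flips 1 -> legal
(6,6): no bracket -> illegal
(7,4): no bracket -> illegal
(7,5): flips 1 -> legal
(7,6): no bracket -> illegal
W mobility = 9

Answer: B=7 W=9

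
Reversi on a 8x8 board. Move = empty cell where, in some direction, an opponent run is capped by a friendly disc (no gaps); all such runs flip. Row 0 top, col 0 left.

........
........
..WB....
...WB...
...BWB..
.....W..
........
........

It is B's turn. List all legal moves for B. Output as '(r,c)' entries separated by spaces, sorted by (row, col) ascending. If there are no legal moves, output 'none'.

(1,1): no bracket -> illegal
(1,2): no bracket -> illegal
(1,3): no bracket -> illegal
(2,1): flips 1 -> legal
(2,4): no bracket -> illegal
(3,1): no bracket -> illegal
(3,2): flips 1 -> legal
(3,5): no bracket -> illegal
(4,2): no bracket -> illegal
(4,6): no bracket -> illegal
(5,3): no bracket -> illegal
(5,4): flips 1 -> legal
(5,6): no bracket -> illegal
(6,4): no bracket -> illegal
(6,5): flips 1 -> legal
(6,6): no bracket -> illegal

Answer: (2,1) (3,2) (5,4) (6,5)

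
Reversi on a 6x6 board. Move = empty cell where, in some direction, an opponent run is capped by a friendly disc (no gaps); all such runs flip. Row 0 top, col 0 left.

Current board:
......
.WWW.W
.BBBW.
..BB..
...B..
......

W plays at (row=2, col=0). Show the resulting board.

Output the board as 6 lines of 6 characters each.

Place W at (2,0); scan 8 dirs for brackets.
Dir NW: edge -> no flip
Dir N: first cell '.' (not opp) -> no flip
Dir NE: first cell 'W' (not opp) -> no flip
Dir W: edge -> no flip
Dir E: opp run (2,1) (2,2) (2,3) capped by W -> flip
Dir SW: edge -> no flip
Dir S: first cell '.' (not opp) -> no flip
Dir SE: first cell '.' (not opp) -> no flip
All flips: (2,1) (2,2) (2,3)

Answer: ......
.WWW.W
WWWWW.
..BB..
...B..
......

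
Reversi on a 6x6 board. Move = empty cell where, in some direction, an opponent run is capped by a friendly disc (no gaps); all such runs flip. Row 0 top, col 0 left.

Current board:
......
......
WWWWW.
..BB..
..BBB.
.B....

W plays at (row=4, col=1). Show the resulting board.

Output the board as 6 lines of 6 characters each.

Answer: ......
......
WWWWW.
..WB..
.WBBB.
.B....

Derivation:
Place W at (4,1); scan 8 dirs for brackets.
Dir NW: first cell '.' (not opp) -> no flip
Dir N: first cell '.' (not opp) -> no flip
Dir NE: opp run (3,2) capped by W -> flip
Dir W: first cell '.' (not opp) -> no flip
Dir E: opp run (4,2) (4,3) (4,4), next='.' -> no flip
Dir SW: first cell '.' (not opp) -> no flip
Dir S: opp run (5,1), next=edge -> no flip
Dir SE: first cell '.' (not opp) -> no flip
All flips: (3,2)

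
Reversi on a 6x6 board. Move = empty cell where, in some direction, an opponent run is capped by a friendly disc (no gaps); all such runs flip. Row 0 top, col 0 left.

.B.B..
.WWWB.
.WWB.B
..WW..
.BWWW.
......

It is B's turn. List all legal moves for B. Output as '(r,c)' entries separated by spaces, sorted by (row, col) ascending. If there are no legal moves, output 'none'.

(0,0): no bracket -> illegal
(0,2): no bracket -> illegal
(0,4): no bracket -> illegal
(1,0): flips 3 -> legal
(2,0): flips 2 -> legal
(2,4): no bracket -> illegal
(3,0): flips 2 -> legal
(3,1): flips 2 -> legal
(3,4): no bracket -> illegal
(3,5): no bracket -> illegal
(4,5): flips 3 -> legal
(5,1): no bracket -> illegal
(5,2): no bracket -> illegal
(5,3): flips 2 -> legal
(5,4): no bracket -> illegal
(5,5): no bracket -> illegal

Answer: (1,0) (2,0) (3,0) (3,1) (4,5) (5,3)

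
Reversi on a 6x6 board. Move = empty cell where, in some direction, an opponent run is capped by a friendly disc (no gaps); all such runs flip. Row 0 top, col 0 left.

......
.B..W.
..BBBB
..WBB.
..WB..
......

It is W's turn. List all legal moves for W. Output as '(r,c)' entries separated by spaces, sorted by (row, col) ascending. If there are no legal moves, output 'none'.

(0,0): no bracket -> illegal
(0,1): no bracket -> illegal
(0,2): no bracket -> illegal
(1,0): no bracket -> illegal
(1,2): flips 1 -> legal
(1,3): no bracket -> illegal
(1,5): flips 2 -> legal
(2,0): no bracket -> illegal
(2,1): no bracket -> illegal
(3,1): no bracket -> illegal
(3,5): flips 2 -> legal
(4,4): flips 3 -> legal
(4,5): no bracket -> illegal
(5,2): no bracket -> illegal
(5,3): no bracket -> illegal
(5,4): flips 1 -> legal

Answer: (1,2) (1,5) (3,5) (4,4) (5,4)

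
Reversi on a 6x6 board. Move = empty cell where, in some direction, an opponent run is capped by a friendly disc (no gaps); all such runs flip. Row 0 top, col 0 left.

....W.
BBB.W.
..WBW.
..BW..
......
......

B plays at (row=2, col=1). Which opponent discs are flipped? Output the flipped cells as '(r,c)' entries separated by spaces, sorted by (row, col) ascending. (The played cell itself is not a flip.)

Answer: (2,2)

Derivation:
Dir NW: first cell 'B' (not opp) -> no flip
Dir N: first cell 'B' (not opp) -> no flip
Dir NE: first cell 'B' (not opp) -> no flip
Dir W: first cell '.' (not opp) -> no flip
Dir E: opp run (2,2) capped by B -> flip
Dir SW: first cell '.' (not opp) -> no flip
Dir S: first cell '.' (not opp) -> no flip
Dir SE: first cell 'B' (not opp) -> no flip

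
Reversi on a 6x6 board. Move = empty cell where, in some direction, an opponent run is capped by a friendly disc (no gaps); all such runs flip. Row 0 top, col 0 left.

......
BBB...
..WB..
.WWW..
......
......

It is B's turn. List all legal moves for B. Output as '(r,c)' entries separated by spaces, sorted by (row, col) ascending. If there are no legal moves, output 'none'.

(1,3): no bracket -> illegal
(2,0): no bracket -> illegal
(2,1): flips 1 -> legal
(2,4): no bracket -> illegal
(3,0): no bracket -> illegal
(3,4): no bracket -> illegal
(4,0): no bracket -> illegal
(4,1): flips 1 -> legal
(4,2): flips 2 -> legal
(4,3): flips 1 -> legal
(4,4): flips 2 -> legal

Answer: (2,1) (4,1) (4,2) (4,3) (4,4)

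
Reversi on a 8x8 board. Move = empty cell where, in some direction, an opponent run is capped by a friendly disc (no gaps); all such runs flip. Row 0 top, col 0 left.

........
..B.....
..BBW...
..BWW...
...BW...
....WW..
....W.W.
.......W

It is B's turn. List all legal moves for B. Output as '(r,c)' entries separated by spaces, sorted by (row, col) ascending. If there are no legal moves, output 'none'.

(1,3): no bracket -> illegal
(1,4): no bracket -> illegal
(1,5): no bracket -> illegal
(2,5): flips 2 -> legal
(3,5): flips 2 -> legal
(4,2): no bracket -> illegal
(4,5): flips 2 -> legal
(4,6): no bracket -> illegal
(5,3): no bracket -> illegal
(5,6): no bracket -> illegal
(5,7): no bracket -> illegal
(6,3): no bracket -> illegal
(6,5): flips 1 -> legal
(6,7): no bracket -> illegal
(7,3): no bracket -> illegal
(7,4): no bracket -> illegal
(7,5): no bracket -> illegal
(7,6): no bracket -> illegal

Answer: (2,5) (3,5) (4,5) (6,5)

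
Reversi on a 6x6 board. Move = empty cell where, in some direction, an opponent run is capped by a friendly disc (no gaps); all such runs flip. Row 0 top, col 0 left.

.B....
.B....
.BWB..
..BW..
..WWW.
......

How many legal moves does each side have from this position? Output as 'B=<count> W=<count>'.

-- B to move --
(1,2): flips 1 -> legal
(1,3): no bracket -> illegal
(2,4): no bracket -> illegal
(3,1): no bracket -> illegal
(3,4): flips 1 -> legal
(3,5): no bracket -> illegal
(4,1): no bracket -> illegal
(4,5): no bracket -> illegal
(5,1): no bracket -> illegal
(5,2): flips 1 -> legal
(5,3): flips 2 -> legal
(5,4): flips 1 -> legal
(5,5): flips 3 -> legal
B mobility = 6
-- W to move --
(0,0): flips 1 -> legal
(0,2): no bracket -> illegal
(1,0): flips 2 -> legal
(1,2): no bracket -> illegal
(1,3): flips 1 -> legal
(1,4): no bracket -> illegal
(2,0): flips 1 -> legal
(2,4): flips 1 -> legal
(3,0): no bracket -> illegal
(3,1): flips 1 -> legal
(3,4): no bracket -> illegal
(4,1): no bracket -> illegal
W mobility = 6

Answer: B=6 W=6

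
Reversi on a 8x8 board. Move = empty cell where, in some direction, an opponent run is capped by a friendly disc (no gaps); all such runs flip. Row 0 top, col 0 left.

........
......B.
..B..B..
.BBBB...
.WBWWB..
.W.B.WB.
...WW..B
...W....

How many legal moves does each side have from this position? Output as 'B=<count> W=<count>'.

Answer: B=10 W=10

Derivation:
-- B to move --
(3,0): no bracket -> illegal
(3,5): flips 1 -> legal
(4,0): flips 1 -> legal
(4,6): no bracket -> illegal
(5,0): flips 1 -> legal
(5,2): flips 1 -> legal
(5,4): flips 3 -> legal
(6,0): flips 1 -> legal
(6,1): flips 2 -> legal
(6,2): no bracket -> illegal
(6,5): flips 1 -> legal
(6,6): flips 2 -> legal
(7,2): no bracket -> illegal
(7,4): no bracket -> illegal
(7,5): flips 1 -> legal
B mobility = 10
-- W to move --
(0,5): no bracket -> illegal
(0,6): no bracket -> illegal
(0,7): flips 3 -> legal
(1,1): flips 2 -> legal
(1,2): no bracket -> illegal
(1,3): no bracket -> illegal
(1,4): no bracket -> illegal
(1,5): no bracket -> illegal
(1,7): no bracket -> illegal
(2,0): flips 3 -> legal
(2,1): flips 2 -> legal
(2,3): flips 2 -> legal
(2,4): flips 3 -> legal
(2,6): no bracket -> illegal
(2,7): no bracket -> illegal
(3,0): no bracket -> illegal
(3,5): flips 1 -> legal
(3,6): no bracket -> illegal
(4,0): no bracket -> illegal
(4,6): flips 1 -> legal
(4,7): no bracket -> illegal
(5,2): no bracket -> illegal
(5,4): no bracket -> illegal
(5,7): flips 1 -> legal
(6,2): flips 1 -> legal
(6,5): no bracket -> illegal
(6,6): no bracket -> illegal
(7,6): no bracket -> illegal
(7,7): no bracket -> illegal
W mobility = 10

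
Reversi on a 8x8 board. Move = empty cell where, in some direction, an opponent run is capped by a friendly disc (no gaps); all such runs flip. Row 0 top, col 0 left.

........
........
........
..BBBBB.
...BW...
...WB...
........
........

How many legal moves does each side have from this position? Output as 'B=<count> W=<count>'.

-- B to move --
(4,2): no bracket -> illegal
(4,5): flips 1 -> legal
(5,2): flips 1 -> legal
(5,5): flips 1 -> legal
(6,2): flips 2 -> legal
(6,3): flips 1 -> legal
(6,4): no bracket -> illegal
B mobility = 5
-- W to move --
(2,1): no bracket -> illegal
(2,2): flips 1 -> legal
(2,3): flips 2 -> legal
(2,4): flips 1 -> legal
(2,5): no bracket -> illegal
(2,6): flips 1 -> legal
(2,7): no bracket -> illegal
(3,1): no bracket -> illegal
(3,7): no bracket -> illegal
(4,1): no bracket -> illegal
(4,2): flips 1 -> legal
(4,5): no bracket -> illegal
(4,6): no bracket -> illegal
(4,7): no bracket -> illegal
(5,2): no bracket -> illegal
(5,5): flips 1 -> legal
(6,3): no bracket -> illegal
(6,4): flips 1 -> legal
(6,5): no bracket -> illegal
W mobility = 7

Answer: B=5 W=7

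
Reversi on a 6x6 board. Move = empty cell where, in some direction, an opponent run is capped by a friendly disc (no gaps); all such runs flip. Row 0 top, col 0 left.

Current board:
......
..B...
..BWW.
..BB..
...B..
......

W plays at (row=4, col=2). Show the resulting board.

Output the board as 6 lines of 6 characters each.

Answer: ......
..B...
..BWW.
..BW..
..WB..
......

Derivation:
Place W at (4,2); scan 8 dirs for brackets.
Dir NW: first cell '.' (not opp) -> no flip
Dir N: opp run (3,2) (2,2) (1,2), next='.' -> no flip
Dir NE: opp run (3,3) capped by W -> flip
Dir W: first cell '.' (not opp) -> no flip
Dir E: opp run (4,3), next='.' -> no flip
Dir SW: first cell '.' (not opp) -> no flip
Dir S: first cell '.' (not opp) -> no flip
Dir SE: first cell '.' (not opp) -> no flip
All flips: (3,3)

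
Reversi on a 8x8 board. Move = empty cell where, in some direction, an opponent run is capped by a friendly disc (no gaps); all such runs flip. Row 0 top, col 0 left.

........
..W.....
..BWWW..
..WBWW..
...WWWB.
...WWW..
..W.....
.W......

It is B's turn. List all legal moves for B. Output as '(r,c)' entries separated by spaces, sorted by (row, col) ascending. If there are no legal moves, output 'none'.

Answer: (0,2) (1,3) (1,5) (2,6) (3,1) (3,6) (4,2) (6,3) (6,4) (6,6)

Derivation:
(0,1): no bracket -> illegal
(0,2): flips 1 -> legal
(0,3): no bracket -> illegal
(1,1): no bracket -> illegal
(1,3): flips 3 -> legal
(1,4): no bracket -> illegal
(1,5): flips 1 -> legal
(1,6): no bracket -> illegal
(2,1): no bracket -> illegal
(2,6): flips 3 -> legal
(3,1): flips 1 -> legal
(3,6): flips 2 -> legal
(4,1): no bracket -> illegal
(4,2): flips 4 -> legal
(5,1): no bracket -> illegal
(5,2): no bracket -> illegal
(5,6): no bracket -> illegal
(6,0): no bracket -> illegal
(6,1): no bracket -> illegal
(6,3): flips 2 -> legal
(6,4): flips 1 -> legal
(6,5): no bracket -> illegal
(6,6): flips 2 -> legal
(7,0): no bracket -> illegal
(7,2): no bracket -> illegal
(7,3): no bracket -> illegal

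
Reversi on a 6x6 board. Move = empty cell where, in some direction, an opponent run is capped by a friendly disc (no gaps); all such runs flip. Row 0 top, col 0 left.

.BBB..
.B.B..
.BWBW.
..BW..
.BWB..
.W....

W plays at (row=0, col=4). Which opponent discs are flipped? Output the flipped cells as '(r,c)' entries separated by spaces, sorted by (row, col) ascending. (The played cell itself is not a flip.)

Answer: (1,3)

Derivation:
Dir NW: edge -> no flip
Dir N: edge -> no flip
Dir NE: edge -> no flip
Dir W: opp run (0,3) (0,2) (0,1), next='.' -> no flip
Dir E: first cell '.' (not opp) -> no flip
Dir SW: opp run (1,3) capped by W -> flip
Dir S: first cell '.' (not opp) -> no flip
Dir SE: first cell '.' (not opp) -> no flip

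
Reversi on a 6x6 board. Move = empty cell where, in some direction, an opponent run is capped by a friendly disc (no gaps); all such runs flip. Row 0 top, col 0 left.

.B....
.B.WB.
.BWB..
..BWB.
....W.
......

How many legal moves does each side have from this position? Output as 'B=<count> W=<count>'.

Answer: B=5 W=7

Derivation:
-- B to move --
(0,2): no bracket -> illegal
(0,3): flips 1 -> legal
(0,4): no bracket -> illegal
(1,2): flips 2 -> legal
(2,4): no bracket -> illegal
(3,1): no bracket -> illegal
(3,5): no bracket -> illegal
(4,2): no bracket -> illegal
(4,3): flips 1 -> legal
(4,5): no bracket -> illegal
(5,3): no bracket -> illegal
(5,4): flips 1 -> legal
(5,5): flips 3 -> legal
B mobility = 5
-- W to move --
(0,0): flips 1 -> legal
(0,2): no bracket -> illegal
(0,3): no bracket -> illegal
(0,4): no bracket -> illegal
(0,5): no bracket -> illegal
(1,0): no bracket -> illegal
(1,2): no bracket -> illegal
(1,5): flips 1 -> legal
(2,0): flips 1 -> legal
(2,4): flips 2 -> legal
(2,5): no bracket -> illegal
(3,0): no bracket -> illegal
(3,1): flips 1 -> legal
(3,5): flips 1 -> legal
(4,1): no bracket -> illegal
(4,2): flips 1 -> legal
(4,3): no bracket -> illegal
(4,5): no bracket -> illegal
W mobility = 7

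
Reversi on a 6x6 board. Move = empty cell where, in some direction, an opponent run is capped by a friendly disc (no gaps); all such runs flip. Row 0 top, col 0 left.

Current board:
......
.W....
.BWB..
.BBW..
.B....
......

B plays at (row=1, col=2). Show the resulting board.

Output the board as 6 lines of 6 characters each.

Place B at (1,2); scan 8 dirs for brackets.
Dir NW: first cell '.' (not opp) -> no flip
Dir N: first cell '.' (not opp) -> no flip
Dir NE: first cell '.' (not opp) -> no flip
Dir W: opp run (1,1), next='.' -> no flip
Dir E: first cell '.' (not opp) -> no flip
Dir SW: first cell 'B' (not opp) -> no flip
Dir S: opp run (2,2) capped by B -> flip
Dir SE: first cell 'B' (not opp) -> no flip
All flips: (2,2)

Answer: ......
.WB...
.BBB..
.BBW..
.B....
......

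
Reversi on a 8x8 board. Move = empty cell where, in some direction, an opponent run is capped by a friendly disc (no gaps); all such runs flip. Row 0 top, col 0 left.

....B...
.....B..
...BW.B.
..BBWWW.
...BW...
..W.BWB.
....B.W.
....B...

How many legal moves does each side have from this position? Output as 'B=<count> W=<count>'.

Answer: B=9 W=11

Derivation:
-- B to move --
(1,3): no bracket -> illegal
(1,4): flips 3 -> legal
(2,5): flips 2 -> legal
(2,7): no bracket -> illegal
(3,7): flips 3 -> legal
(4,1): no bracket -> illegal
(4,2): no bracket -> illegal
(4,5): flips 2 -> legal
(4,6): flips 2 -> legal
(4,7): no bracket -> illegal
(5,1): no bracket -> illegal
(5,3): flips 2 -> legal
(5,7): no bracket -> illegal
(6,1): flips 1 -> legal
(6,2): no bracket -> illegal
(6,3): no bracket -> illegal
(6,5): no bracket -> illegal
(6,7): no bracket -> illegal
(7,5): no bracket -> illegal
(7,6): flips 1 -> legal
(7,7): flips 3 -> legal
B mobility = 9
-- W to move --
(0,3): no bracket -> illegal
(0,5): no bracket -> illegal
(0,6): flips 1 -> legal
(1,2): flips 1 -> legal
(1,3): no bracket -> illegal
(1,4): no bracket -> illegal
(1,6): flips 1 -> legal
(1,7): flips 1 -> legal
(2,1): no bracket -> illegal
(2,2): flips 2 -> legal
(2,5): no bracket -> illegal
(2,7): no bracket -> illegal
(3,1): flips 2 -> legal
(3,7): no bracket -> illegal
(4,1): no bracket -> illegal
(4,2): flips 2 -> legal
(4,5): no bracket -> illegal
(4,6): flips 1 -> legal
(4,7): no bracket -> illegal
(5,3): flips 1 -> legal
(5,7): flips 1 -> legal
(6,3): no bracket -> illegal
(6,5): no bracket -> illegal
(6,7): no bracket -> illegal
(7,3): flips 1 -> legal
(7,5): no bracket -> illegal
W mobility = 11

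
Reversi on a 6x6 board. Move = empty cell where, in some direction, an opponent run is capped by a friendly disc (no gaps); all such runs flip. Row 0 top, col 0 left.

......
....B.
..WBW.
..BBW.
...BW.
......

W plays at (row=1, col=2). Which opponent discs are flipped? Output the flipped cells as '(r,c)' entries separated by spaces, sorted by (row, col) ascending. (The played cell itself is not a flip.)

Answer: (2,3)

Derivation:
Dir NW: first cell '.' (not opp) -> no flip
Dir N: first cell '.' (not opp) -> no flip
Dir NE: first cell '.' (not opp) -> no flip
Dir W: first cell '.' (not opp) -> no flip
Dir E: first cell '.' (not opp) -> no flip
Dir SW: first cell '.' (not opp) -> no flip
Dir S: first cell 'W' (not opp) -> no flip
Dir SE: opp run (2,3) capped by W -> flip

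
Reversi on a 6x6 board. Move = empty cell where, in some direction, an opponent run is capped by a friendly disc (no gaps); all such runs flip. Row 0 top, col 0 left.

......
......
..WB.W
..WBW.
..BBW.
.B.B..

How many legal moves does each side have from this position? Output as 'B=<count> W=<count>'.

-- B to move --
(1,1): flips 1 -> legal
(1,2): flips 2 -> legal
(1,3): no bracket -> illegal
(1,4): no bracket -> illegal
(1,5): no bracket -> illegal
(2,1): flips 2 -> legal
(2,4): no bracket -> illegal
(3,1): flips 1 -> legal
(3,5): flips 2 -> legal
(4,1): flips 1 -> legal
(4,5): flips 2 -> legal
(5,4): no bracket -> illegal
(5,5): flips 1 -> legal
B mobility = 8
-- W to move --
(1,2): flips 1 -> legal
(1,3): no bracket -> illegal
(1,4): flips 1 -> legal
(2,4): flips 1 -> legal
(3,1): no bracket -> illegal
(4,0): no bracket -> illegal
(4,1): flips 2 -> legal
(5,0): no bracket -> illegal
(5,2): flips 2 -> legal
(5,4): flips 1 -> legal
W mobility = 6

Answer: B=8 W=6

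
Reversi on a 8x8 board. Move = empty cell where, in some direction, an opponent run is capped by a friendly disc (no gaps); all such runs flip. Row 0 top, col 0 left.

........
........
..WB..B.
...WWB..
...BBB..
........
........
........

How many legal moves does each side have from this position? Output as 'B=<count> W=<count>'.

-- B to move --
(1,1): flips 2 -> legal
(1,2): no bracket -> illegal
(1,3): no bracket -> illegal
(2,1): flips 1 -> legal
(2,4): flips 1 -> legal
(2,5): flips 1 -> legal
(3,1): no bracket -> illegal
(3,2): flips 2 -> legal
(4,2): no bracket -> illegal
B mobility = 5
-- W to move --
(1,2): flips 1 -> legal
(1,3): flips 1 -> legal
(1,4): no bracket -> illegal
(1,5): no bracket -> illegal
(1,6): no bracket -> illegal
(1,7): no bracket -> illegal
(2,4): flips 1 -> legal
(2,5): no bracket -> illegal
(2,7): no bracket -> illegal
(3,2): no bracket -> illegal
(3,6): flips 1 -> legal
(3,7): no bracket -> illegal
(4,2): no bracket -> illegal
(4,6): no bracket -> illegal
(5,2): flips 1 -> legal
(5,3): flips 1 -> legal
(5,4): flips 1 -> legal
(5,5): flips 1 -> legal
(5,6): flips 1 -> legal
W mobility = 9

Answer: B=5 W=9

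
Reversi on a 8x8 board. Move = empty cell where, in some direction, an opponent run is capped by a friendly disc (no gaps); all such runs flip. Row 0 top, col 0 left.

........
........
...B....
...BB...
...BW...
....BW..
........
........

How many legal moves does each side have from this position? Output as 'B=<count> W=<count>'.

-- B to move --
(3,5): no bracket -> illegal
(4,5): flips 1 -> legal
(4,6): no bracket -> illegal
(5,3): no bracket -> illegal
(5,6): flips 1 -> legal
(6,4): no bracket -> illegal
(6,5): no bracket -> illegal
(6,6): flips 2 -> legal
B mobility = 3
-- W to move --
(1,2): no bracket -> illegal
(1,3): no bracket -> illegal
(1,4): no bracket -> illegal
(2,2): flips 1 -> legal
(2,4): flips 1 -> legal
(2,5): no bracket -> illegal
(3,2): no bracket -> illegal
(3,5): no bracket -> illegal
(4,2): flips 1 -> legal
(4,5): no bracket -> illegal
(5,2): no bracket -> illegal
(5,3): flips 1 -> legal
(6,3): no bracket -> illegal
(6,4): flips 1 -> legal
(6,5): no bracket -> illegal
W mobility = 5

Answer: B=3 W=5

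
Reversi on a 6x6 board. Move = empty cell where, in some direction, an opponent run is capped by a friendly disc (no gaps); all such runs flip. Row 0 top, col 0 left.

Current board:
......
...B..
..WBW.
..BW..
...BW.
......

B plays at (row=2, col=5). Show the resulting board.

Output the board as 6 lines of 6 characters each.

Place B at (2,5); scan 8 dirs for brackets.
Dir NW: first cell '.' (not opp) -> no flip
Dir N: first cell '.' (not opp) -> no flip
Dir NE: edge -> no flip
Dir W: opp run (2,4) capped by B -> flip
Dir E: edge -> no flip
Dir SW: first cell '.' (not opp) -> no flip
Dir S: first cell '.' (not opp) -> no flip
Dir SE: edge -> no flip
All flips: (2,4)

Answer: ......
...B..
..WBBB
..BW..
...BW.
......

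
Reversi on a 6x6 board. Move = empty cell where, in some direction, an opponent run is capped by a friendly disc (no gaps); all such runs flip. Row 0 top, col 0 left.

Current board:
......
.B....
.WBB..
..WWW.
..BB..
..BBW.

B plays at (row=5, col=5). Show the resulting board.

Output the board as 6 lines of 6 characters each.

Place B at (5,5); scan 8 dirs for brackets.
Dir NW: first cell '.' (not opp) -> no flip
Dir N: first cell '.' (not opp) -> no flip
Dir NE: edge -> no flip
Dir W: opp run (5,4) capped by B -> flip
Dir E: edge -> no flip
Dir SW: edge -> no flip
Dir S: edge -> no flip
Dir SE: edge -> no flip
All flips: (5,4)

Answer: ......
.B....
.WBB..
..WWW.
..BB..
..BBBB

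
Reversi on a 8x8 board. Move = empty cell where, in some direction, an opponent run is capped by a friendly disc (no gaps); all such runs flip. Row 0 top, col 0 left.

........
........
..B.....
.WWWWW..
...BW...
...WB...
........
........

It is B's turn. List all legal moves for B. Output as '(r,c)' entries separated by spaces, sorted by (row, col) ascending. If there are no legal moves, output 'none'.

Answer: (2,1) (2,3) (2,4) (2,5) (4,0) (4,2) (4,5) (5,2) (5,5) (6,3)

Derivation:
(2,0): no bracket -> illegal
(2,1): flips 1 -> legal
(2,3): flips 1 -> legal
(2,4): flips 2 -> legal
(2,5): flips 1 -> legal
(2,6): no bracket -> illegal
(3,0): no bracket -> illegal
(3,6): no bracket -> illegal
(4,0): flips 1 -> legal
(4,1): no bracket -> illegal
(4,2): flips 1 -> legal
(4,5): flips 1 -> legal
(4,6): no bracket -> illegal
(5,2): flips 1 -> legal
(5,5): flips 2 -> legal
(6,2): no bracket -> illegal
(6,3): flips 1 -> legal
(6,4): no bracket -> illegal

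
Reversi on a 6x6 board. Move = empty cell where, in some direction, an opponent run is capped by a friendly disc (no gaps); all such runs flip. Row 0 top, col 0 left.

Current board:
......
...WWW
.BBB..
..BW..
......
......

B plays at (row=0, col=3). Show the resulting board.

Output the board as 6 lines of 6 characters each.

Place B at (0,3); scan 8 dirs for brackets.
Dir NW: edge -> no flip
Dir N: edge -> no flip
Dir NE: edge -> no flip
Dir W: first cell '.' (not opp) -> no flip
Dir E: first cell '.' (not opp) -> no flip
Dir SW: first cell '.' (not opp) -> no flip
Dir S: opp run (1,3) capped by B -> flip
Dir SE: opp run (1,4), next='.' -> no flip
All flips: (1,3)

Answer: ...B..
...BWW
.BBB..
..BW..
......
......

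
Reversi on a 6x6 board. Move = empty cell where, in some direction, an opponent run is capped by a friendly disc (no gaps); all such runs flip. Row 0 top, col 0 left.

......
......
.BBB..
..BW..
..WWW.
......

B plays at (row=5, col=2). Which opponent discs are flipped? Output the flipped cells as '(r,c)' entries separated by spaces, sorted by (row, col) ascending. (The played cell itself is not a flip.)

Answer: (4,2)

Derivation:
Dir NW: first cell '.' (not opp) -> no flip
Dir N: opp run (4,2) capped by B -> flip
Dir NE: opp run (4,3), next='.' -> no flip
Dir W: first cell '.' (not opp) -> no flip
Dir E: first cell '.' (not opp) -> no flip
Dir SW: edge -> no flip
Dir S: edge -> no flip
Dir SE: edge -> no flip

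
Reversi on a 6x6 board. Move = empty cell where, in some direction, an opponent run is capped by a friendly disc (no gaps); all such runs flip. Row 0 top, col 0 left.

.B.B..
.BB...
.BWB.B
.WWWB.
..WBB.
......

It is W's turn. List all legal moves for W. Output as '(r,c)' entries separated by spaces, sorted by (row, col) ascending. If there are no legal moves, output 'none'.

Answer: (0,0) (0,2) (1,0) (1,3) (1,4) (2,0) (2,4) (3,5) (4,5) (5,3) (5,4) (5,5)

Derivation:
(0,0): flips 1 -> legal
(0,2): flips 1 -> legal
(0,4): no bracket -> illegal
(1,0): flips 1 -> legal
(1,3): flips 1 -> legal
(1,4): flips 1 -> legal
(1,5): no bracket -> illegal
(2,0): flips 1 -> legal
(2,4): flips 1 -> legal
(3,0): no bracket -> illegal
(3,5): flips 1 -> legal
(4,5): flips 2 -> legal
(5,2): no bracket -> illegal
(5,3): flips 1 -> legal
(5,4): flips 1 -> legal
(5,5): flips 1 -> legal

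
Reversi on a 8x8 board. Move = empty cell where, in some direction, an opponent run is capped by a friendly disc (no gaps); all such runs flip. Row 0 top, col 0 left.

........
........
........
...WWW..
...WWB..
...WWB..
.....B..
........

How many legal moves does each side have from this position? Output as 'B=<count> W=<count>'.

-- B to move --
(2,2): flips 2 -> legal
(2,3): flips 1 -> legal
(2,4): no bracket -> illegal
(2,5): flips 1 -> legal
(2,6): no bracket -> illegal
(3,2): flips 2 -> legal
(3,6): no bracket -> illegal
(4,2): flips 2 -> legal
(4,6): no bracket -> illegal
(5,2): flips 2 -> legal
(6,2): no bracket -> illegal
(6,3): flips 1 -> legal
(6,4): no bracket -> illegal
B mobility = 7
-- W to move --
(3,6): flips 1 -> legal
(4,6): flips 1 -> legal
(5,6): flips 2 -> legal
(6,4): no bracket -> illegal
(6,6): flips 1 -> legal
(7,4): no bracket -> illegal
(7,5): flips 3 -> legal
(7,6): flips 1 -> legal
W mobility = 6

Answer: B=7 W=6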